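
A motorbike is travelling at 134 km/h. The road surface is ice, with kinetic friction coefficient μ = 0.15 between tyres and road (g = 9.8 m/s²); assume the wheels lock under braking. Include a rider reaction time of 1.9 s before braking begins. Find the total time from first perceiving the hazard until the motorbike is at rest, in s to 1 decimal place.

Total time ≈ 27.2 s

134 km/h ÷ 3.6 = 37.2222 m/s.
a = μg = 0.15 × 9.8 = 1.470 m/s².
Braking time = v/a = 37.2222 / 1.470 = 25.321 s.
Total = 1.9 + 25.321 = 27.221 s.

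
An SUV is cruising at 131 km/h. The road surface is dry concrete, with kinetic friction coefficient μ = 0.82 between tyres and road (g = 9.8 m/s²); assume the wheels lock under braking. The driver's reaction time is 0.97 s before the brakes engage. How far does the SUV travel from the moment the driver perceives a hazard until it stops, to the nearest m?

131 km/h ÷ 3.6 = 36.3889 m/s.
a = μg = 0.82 × 9.8 = 8.036 m/s².
Reaction distance = v·t_r = 36.3889 × 0.97 = 35.297 m.
Braking distance = v²/(2a) = 36.3889² / (2 × 8.036) = 1324.152 / 16.072 = 82.389 m.
Total = 35.297 + 82.389 = 117.686 m.

Total stopping distance ≈ 118 m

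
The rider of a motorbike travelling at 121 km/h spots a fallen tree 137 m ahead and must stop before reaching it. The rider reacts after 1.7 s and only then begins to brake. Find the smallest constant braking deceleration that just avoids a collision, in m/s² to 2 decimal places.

121 km/h ÷ 3.6 = 33.6111 m/s.
Distance covered during reaction = 33.6111 × 1.7 = 57.139 m.
Distance available for braking: 137 − 57.139 = 79.861 m.
v² = 2a·d ⇒ a = v²/(2d) = 33.6111² / (2 × 79.861) = 1129.706 / 159.722 = 7.0730 m/s².

Required deceleration ≈ 7.07 m/s²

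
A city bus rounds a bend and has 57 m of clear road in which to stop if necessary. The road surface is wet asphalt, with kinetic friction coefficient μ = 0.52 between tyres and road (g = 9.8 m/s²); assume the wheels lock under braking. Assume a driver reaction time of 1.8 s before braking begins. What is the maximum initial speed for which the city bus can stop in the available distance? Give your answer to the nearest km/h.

a = μg = 0.52 × 9.8 = 5.096 m/s².
Stopping distance: v·t_r + v²/(2a) = 57 with t_r = 1.8 s and a = 5.096 m/s².
So v² + 18.346 v − 580.94 = 0.
Positive root: v = −a·t_r + √((a·t_r)² + 2a·d) = −9.173 + √(84.144 + 580.94) = 16.6162 m/s.
16.6162 m/s × 3.6 = 59.818 km/h.

Maximum speed ≈ 60 km/h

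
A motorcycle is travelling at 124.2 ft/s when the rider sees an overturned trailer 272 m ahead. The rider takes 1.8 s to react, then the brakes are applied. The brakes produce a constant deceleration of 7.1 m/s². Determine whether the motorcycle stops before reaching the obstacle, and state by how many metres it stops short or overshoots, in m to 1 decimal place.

Yes — it stops 102.9 m short of the obstacle

124.2 ft/s × 0.3048 = 37.8562 m/s.
Reaction distance = 37.8562 × 1.8 = 68.141 m.
Braking distance = v²/(2a) = 1433.092 / 14.200 = 100.922 m.
Total stopping distance = 68.141 + 100.922 = 169.063 m, vs 272 m available — it stops with 272 − 169.063 = 102.937 m to spare.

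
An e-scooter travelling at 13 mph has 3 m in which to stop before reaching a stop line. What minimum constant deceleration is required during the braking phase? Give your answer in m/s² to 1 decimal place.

Required deceleration ≈ 5.6 m/s²

13 mph × 0.44704 = 5.8115 m/s.
v² = 2a·d ⇒ a = v²/(2d) = 5.8115² / (2 × 3.000) = 33.774 / 6.000 = 5.6290 m/s².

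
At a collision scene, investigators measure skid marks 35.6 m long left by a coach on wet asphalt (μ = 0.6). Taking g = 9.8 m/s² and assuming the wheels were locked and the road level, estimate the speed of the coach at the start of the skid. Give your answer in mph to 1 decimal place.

Deceleration a = μg = 0.6 × 9.8 = 5.880 m/s².
v = √(2a·d) = √(2 × 5.880 × 35.6) = √418.656 = 20.4611 m/s.
= 20.4611 ÷ 0.44704 = 45.770 mph.

Initial speed ≈ 45.8 mph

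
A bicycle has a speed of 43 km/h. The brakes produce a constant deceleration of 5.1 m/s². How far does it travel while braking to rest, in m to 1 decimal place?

43 km/h ÷ 3.6 = 11.9444 m/s.
Braking distance = v²/(2a) = 11.9444² / (2 × 5.100) = 142.669 / 10.200 = 13.987 m.

Braking distance ≈ 14.0 m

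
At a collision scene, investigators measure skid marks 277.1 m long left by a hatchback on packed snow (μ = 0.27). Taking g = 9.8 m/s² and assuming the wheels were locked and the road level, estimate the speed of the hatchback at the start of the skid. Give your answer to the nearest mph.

Initial speed ≈ 86 mph

Deceleration a = μg = 0.27 × 9.8 = 2.646 m/s².
v = √(2a·d) = √(2 × 2.646 × 277.1) = √1466.413 = 38.2938 m/s.
= 38.2938 ÷ 0.44704 = 85.661 mph.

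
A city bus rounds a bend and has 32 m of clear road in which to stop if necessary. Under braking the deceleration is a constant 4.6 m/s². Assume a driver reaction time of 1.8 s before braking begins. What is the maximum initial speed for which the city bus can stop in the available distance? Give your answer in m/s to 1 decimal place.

Maximum speed ≈ 10.8 m/s

Stopping distance: v·t_r + v²/(2a) = 32 with t_r = 1.8 s and a = 4.600 m/s².
So v² + 16.560 v − 294.40 = 0.
Positive root: v = −a·t_r + √((a·t_r)² + 2a·d) = −8.280 + √(68.558 + 294.40) = 10.7715 m/s.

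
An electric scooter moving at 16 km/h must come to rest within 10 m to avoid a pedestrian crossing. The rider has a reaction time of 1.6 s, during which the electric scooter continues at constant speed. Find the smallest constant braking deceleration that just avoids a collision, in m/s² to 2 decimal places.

16 km/h ÷ 3.6 = 4.4444 m/s.
Distance covered during reaction = 4.4444 × 1.6 = 7.111 m.
Distance available for braking: 10 − 7.111 = 2.889 m.
v² = 2a·d ⇒ a = v²/(2d) = 4.4444² / (2 × 2.889) = 19.753 / 5.778 = 3.4187 m/s².

Required deceleration ≈ 3.42 m/s²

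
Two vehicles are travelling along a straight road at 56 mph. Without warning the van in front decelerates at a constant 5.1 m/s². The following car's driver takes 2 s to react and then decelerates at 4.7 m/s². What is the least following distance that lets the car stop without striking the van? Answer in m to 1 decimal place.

Minimum gap ≈ 55.3 m

56 mph × 0.44704 = 25.0342 m/s.
Leader travels v²/(2a_L) = 626.711 / 10.200 = 61.442 m before stopping.
Follower covers v·t_r = 25.0342 × 2 = 50.068 m while reacting, then v²/(2a_F) = 626.711 / 9.400 = 66.671 m while braking, for a total of 50.068 + 66.671 = 116.739 m.
Since a_F ≤ a_L and the follower starts braking later, the follower is never slower than the leader, so the closest approach is when both have stopped.
Minimum gap = 116.739 − 61.442 = 55.297 m.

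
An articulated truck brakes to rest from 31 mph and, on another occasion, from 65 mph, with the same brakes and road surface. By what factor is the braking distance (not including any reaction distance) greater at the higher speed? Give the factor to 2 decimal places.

Factor ≈ 4.40

Braking distance d = v²/(2a), so with a fixed, d ∝ v².
Factor = (65/31)² = 2.0968² = 4.3966.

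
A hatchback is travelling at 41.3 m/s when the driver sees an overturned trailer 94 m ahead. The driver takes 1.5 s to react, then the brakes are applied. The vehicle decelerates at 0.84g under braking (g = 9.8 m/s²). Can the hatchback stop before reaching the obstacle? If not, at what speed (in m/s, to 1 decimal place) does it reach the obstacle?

a = 0.84 × 9.8 = 8.232 m/s².
Reaction distance = 41.3000 × 1.5 = 61.950 m.
Braking distance needed to stop: v²/(2a) = 1705.690 / 16.464 = 103.601 m, so total needed = 61.950 + 103.601 = 165.551 m > 94 m — it cannot stop.
Distance remaining when braking begins: 94 − 61.950 = 32.050 m.
v² = v₀² − 2a·d = 1705.690 − 2 × 8.232 × 32.050 = 1178.019 m²/s².
v = √1178.019 = 34.322 m/s.

No — it strikes the obstacle at 34.3 m/s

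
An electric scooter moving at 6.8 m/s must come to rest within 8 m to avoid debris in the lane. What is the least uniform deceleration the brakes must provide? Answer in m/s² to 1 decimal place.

v² = 2a·d ⇒ a = v²/(2d) = 6.8000² / (2 × 8.000) = 46.240 / 16.000 = 2.8900 m/s².

Required deceleration ≈ 2.9 m/s²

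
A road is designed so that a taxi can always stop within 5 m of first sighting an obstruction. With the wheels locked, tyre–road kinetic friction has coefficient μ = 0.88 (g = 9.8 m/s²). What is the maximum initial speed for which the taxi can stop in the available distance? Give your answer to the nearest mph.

a = μg = 0.88 × 9.8 = 8.624 m/s².
v²/(2a) = d ⇒ v = √(2 × 8.624 × 5) = √86.24 = 9.2865 m/s.
9.2865 m/s ÷ 0.44704 = 20.773 mph.

Maximum speed ≈ 21 mph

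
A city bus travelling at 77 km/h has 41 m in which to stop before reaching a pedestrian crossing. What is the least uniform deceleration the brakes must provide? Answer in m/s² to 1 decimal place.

Required deceleration ≈ 5.6 m/s²

77 km/h ÷ 3.6 = 21.3889 m/s.
v² = 2a·d ⇒ a = v²/(2d) = 21.3889² / (2 × 41.000) = 457.485 / 82.000 = 5.5791 m/s².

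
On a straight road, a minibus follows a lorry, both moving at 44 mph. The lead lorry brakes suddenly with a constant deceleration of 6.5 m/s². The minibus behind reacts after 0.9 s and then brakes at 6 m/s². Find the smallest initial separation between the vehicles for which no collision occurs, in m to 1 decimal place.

44 mph × 0.44704 = 19.6698 m/s.
Leader travels v²/(2a_L) = 386.901 / 13.000 = 29.762 m before stopping.
Follower covers v·t_r = 19.6698 × 0.9 = 17.703 m while reacting, then v²/(2a_F) = 386.901 / 12.000 = 32.242 m while braking, for a total of 17.703 + 32.242 = 49.945 m.
Since a_F ≤ a_L and the follower starts braking later, the follower is never slower than the leader, so the closest approach is when both have stopped.
Minimum gap = 49.945 − 29.762 = 20.183 m.

Minimum gap ≈ 20.2 m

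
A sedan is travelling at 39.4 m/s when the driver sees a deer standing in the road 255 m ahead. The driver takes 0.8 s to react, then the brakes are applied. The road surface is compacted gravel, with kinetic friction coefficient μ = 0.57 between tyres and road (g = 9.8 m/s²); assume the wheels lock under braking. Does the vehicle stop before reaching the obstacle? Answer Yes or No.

Yes

a = μg = 0.57 × 9.8 = 5.586 m/s².
Reaction distance = 39.4000 × 0.8 = 31.520 m.
Braking distance = v²/(2a) = 1552.360 / 11.172 = 138.951 m.
Total stopping distance = 31.520 + 138.951 = 170.471 m, vs 255 m available — it stops with 255 − 170.471 = 84.529 m to spare.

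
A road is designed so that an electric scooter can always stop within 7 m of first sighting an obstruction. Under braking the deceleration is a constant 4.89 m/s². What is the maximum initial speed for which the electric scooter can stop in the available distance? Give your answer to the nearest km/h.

Maximum speed ≈ 30 km/h

v²/(2a) = d ⇒ v = √(2 × 4.890 × 7) = √68.46 = 8.2741 m/s.
8.2741 m/s × 3.6 = 29.787 km/h.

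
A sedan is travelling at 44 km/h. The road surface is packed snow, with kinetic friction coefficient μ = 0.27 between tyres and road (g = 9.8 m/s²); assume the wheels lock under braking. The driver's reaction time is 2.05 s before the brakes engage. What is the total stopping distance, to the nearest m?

44 km/h ÷ 3.6 = 12.2222 m/s.
a = μg = 0.27 × 9.8 = 2.646 m/s².
Reaction distance = v·t_r = 12.2222 × 2.05 = 25.056 m.
Braking distance = v²/(2a) = 12.2222² / (2 × 2.646) = 149.382 / 5.292 = 28.228 m.
Total = 25.056 + 28.228 = 53.284 m.

Total stopping distance ≈ 53 m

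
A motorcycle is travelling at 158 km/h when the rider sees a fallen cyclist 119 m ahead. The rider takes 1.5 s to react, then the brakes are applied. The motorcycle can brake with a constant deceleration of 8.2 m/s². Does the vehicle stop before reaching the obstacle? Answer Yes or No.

158 km/h ÷ 3.6 = 43.8889 m/s.
Reaction distance = 43.8889 × 1.5 = 65.833 m.
Braking distance = v²/(2a) = 1926.236 / 16.400 = 117.453 m.
Total stopping distance = 65.833 + 117.453 = 183.286 m, vs 119 m available — it cannot stop in time and overshoots by 183.286 − 119 = 64.286 m.

No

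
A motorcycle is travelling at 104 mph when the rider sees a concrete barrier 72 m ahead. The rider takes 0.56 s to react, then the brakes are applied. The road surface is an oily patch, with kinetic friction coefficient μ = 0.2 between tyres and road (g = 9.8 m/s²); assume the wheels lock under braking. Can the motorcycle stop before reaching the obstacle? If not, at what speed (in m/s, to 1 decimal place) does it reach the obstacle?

No — it strikes the obstacle at 44.5 m/s

104 mph × 0.44704 = 46.4922 m/s.
a = μg = 0.2 × 9.8 = 1.960 m/s².
Reaction distance = 46.4922 × 0.56 = 26.036 m.
Braking distance needed to stop: v²/(2a) = 2161.525 / 3.920 = 551.409 m, so total needed = 26.036 + 551.409 = 577.445 m > 72 m — it cannot stop.
Distance remaining when braking begins: 72 − 26.036 = 45.964 m.
v² = v₀² − 2a·d = 2161.525 − 2 × 1.960 × 45.964 = 1981.346 m²/s².
v = √1981.346 = 44.512 m/s.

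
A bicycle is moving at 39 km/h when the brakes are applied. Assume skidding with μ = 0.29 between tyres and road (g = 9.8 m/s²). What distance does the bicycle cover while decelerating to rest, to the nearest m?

39 km/h ÷ 3.6 = 10.8333 m/s.
a = μg = 0.29 × 9.8 = 2.842 m/s².
Braking distance = v²/(2a) = 10.8333² / (2 × 2.842) = 117.360 / 5.684 = 20.647 m.

Braking distance ≈ 21 m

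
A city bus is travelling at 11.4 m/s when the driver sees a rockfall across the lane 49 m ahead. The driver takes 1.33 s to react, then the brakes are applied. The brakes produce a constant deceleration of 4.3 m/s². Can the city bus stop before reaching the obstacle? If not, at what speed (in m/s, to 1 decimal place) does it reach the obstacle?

Reaction distance = 11.4000 × 1.33 = 15.162 m.
Braking distance = v²/(2a) = 129.960 / 8.600 = 15.112 m.
Total stopping distance = 15.162 + 15.112 = 30.274 m, vs 49 m available — it stops with 49 − 30.274 = 18.726 m to spare.

Yes — it stops about 18.7 m short of the obstacle, so it never reaches it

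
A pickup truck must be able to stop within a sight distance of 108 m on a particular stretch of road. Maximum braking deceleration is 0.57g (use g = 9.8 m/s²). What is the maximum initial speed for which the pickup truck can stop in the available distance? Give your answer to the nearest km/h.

a = 0.57 × 9.8 = 5.586 m/s².
v²/(2a) = d ⇒ v = √(2 × 5.586 × 108) = √1206.58 = 34.7359 m/s.
34.7359 m/s × 3.6 = 125.049 km/h.

Maximum speed ≈ 125 km/h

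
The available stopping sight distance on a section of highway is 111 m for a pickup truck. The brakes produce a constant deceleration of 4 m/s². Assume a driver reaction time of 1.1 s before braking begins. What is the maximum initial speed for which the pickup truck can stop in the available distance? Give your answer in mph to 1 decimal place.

Stopping distance: v·t_r + v²/(2a) = 111 with t_r = 1.1 s and a = 4.000 m/s².
So v² + 8.800 v − 888.00 = 0.
Positive root: v = −a·t_r + √((a·t_r)² + 2a·d) = −4.400 + √(19.360 + 888.00) = 25.7224 m/s.
25.7224 m/s ÷ 0.44704 = 57.539 mph.

Maximum speed ≈ 57.5 mph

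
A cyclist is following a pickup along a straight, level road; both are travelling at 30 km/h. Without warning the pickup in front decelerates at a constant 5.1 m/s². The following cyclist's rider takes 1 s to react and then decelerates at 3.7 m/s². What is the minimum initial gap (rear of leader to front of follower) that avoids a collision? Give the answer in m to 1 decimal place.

Minimum gap ≈ 10.9 m

30 km/h ÷ 3.6 = 8.3333 m/s.
Leader travels v²/(2a_L) = 69.444 / 10.200 = 6.808 m before stopping.
Follower covers v·t_r = 8.3333 × 1 = 8.333 m while reacting, then v²/(2a_F) = 69.444 / 7.400 = 9.384 m while braking, for a total of 8.333 + 9.384 = 17.717 m.
Since a_F ≤ a_L and the follower starts braking later, the follower is never slower than the leader, so the closest approach is when both have stopped.
Minimum gap = 17.717 − 6.808 = 10.909 m.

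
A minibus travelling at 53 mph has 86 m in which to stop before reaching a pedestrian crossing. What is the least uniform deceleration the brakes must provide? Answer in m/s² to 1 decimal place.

53 mph × 0.44704 = 23.6931 m/s.
v² = 2a·d ⇒ a = v²/(2d) = 23.6931² / (2 × 86.000) = 561.363 / 172.000 = 3.2637 m/s².

Required deceleration ≈ 3.3 m/s²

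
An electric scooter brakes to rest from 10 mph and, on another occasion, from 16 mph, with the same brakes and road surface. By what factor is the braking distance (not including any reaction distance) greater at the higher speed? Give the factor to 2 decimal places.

Factor ≈ 2.56

Braking distance d = v²/(2a), so with a fixed, d ∝ v².
Factor = (16/10)² = 1.6000² = 2.5600.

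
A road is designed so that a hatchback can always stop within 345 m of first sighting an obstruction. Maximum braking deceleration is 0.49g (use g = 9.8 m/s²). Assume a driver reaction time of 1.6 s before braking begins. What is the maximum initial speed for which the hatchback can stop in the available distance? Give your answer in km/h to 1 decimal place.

Maximum speed ≈ 181.4 km/h

a = 0.49 × 9.8 = 4.802 m/s².
Stopping distance: v·t_r + v²/(2a) = 345 with t_r = 1.6 s and a = 4.802 m/s².
So v² + 15.366 v − 3313.38 = 0.
Positive root: v = −a·t_r + √((a·t_r)² + 2a·d) = −7.683 + √(59.028 + 3313.38) = 50.3894 m/s.
50.3894 m/s × 3.6 = 181.402 km/h.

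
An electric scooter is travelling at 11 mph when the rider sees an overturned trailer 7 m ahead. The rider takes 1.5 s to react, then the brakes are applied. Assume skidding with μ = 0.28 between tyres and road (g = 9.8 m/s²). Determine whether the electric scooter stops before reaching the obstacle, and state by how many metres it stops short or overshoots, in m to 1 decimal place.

No — it overshoots by 4.8 m

11 mph × 0.44704 = 4.9174 m/s.
a = μg = 0.28 × 9.8 = 2.744 m/s².
Reaction distance = 4.9174 × 1.5 = 7.376 m.
Braking distance = v²/(2a) = 24.181 / 5.488 = 4.406 m.
Total stopping distance = 7.376 + 4.406 = 11.782 m, vs 7 m available — it cannot stop in time and overshoots by 11.782 − 7 = 4.782 m.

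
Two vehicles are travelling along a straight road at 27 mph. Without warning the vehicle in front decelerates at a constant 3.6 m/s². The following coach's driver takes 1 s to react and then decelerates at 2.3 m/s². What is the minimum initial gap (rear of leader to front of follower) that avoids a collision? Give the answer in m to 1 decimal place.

27 mph × 0.44704 = 12.0701 m/s.
Leader travels v²/(2a_L) = 145.687 / 7.200 = 20.234 m before stopping.
Follower covers v·t_r = 12.0701 × 1 = 12.070 m while reacting, then v²/(2a_F) = 145.687 / 4.600 = 31.671 m while braking, for a total of 12.070 + 31.671 = 43.741 m.
Since a_F ≤ a_L and the follower starts braking later, the follower is never slower than the leader, so the closest approach is when both have stopped.
Minimum gap = 43.741 − 20.234 = 23.507 m.

Minimum gap ≈ 23.5 m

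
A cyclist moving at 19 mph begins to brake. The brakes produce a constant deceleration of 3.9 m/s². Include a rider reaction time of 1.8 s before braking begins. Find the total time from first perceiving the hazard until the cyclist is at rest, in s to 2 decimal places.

Total time ≈ 3.98 s

19 mph × 0.44704 = 8.4938 m/s.
Braking time = v/a = 8.4938 / 3.900 = 2.178 s.
Total = 1.8 + 2.178 = 3.978 s.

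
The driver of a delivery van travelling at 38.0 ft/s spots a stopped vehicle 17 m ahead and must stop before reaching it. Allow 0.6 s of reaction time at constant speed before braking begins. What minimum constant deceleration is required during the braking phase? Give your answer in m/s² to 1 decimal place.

Required deceleration ≈ 6.7 m/s²

38 ft/s × 0.3048 = 11.5824 m/s.
Distance covered during reaction = 11.5824 × 0.6 = 6.949 m.
Distance available for braking: 17 − 6.949 = 10.051 m.
v² = 2a·d ⇒ a = v²/(2d) = 11.5824² / (2 × 10.051) = 134.152 / 20.102 = 6.6736 m/s².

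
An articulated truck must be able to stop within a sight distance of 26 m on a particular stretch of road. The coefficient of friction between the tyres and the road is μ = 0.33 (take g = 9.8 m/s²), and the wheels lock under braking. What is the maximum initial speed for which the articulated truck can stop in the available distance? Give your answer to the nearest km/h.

Maximum speed ≈ 47 km/h

a = μg = 0.33 × 9.8 = 3.234 m/s².
v²/(2a) = d ⇒ v = √(2 × 3.234 × 26) = √168.17 = 12.9680 m/s.
12.9680 m/s × 3.6 = 46.685 km/h.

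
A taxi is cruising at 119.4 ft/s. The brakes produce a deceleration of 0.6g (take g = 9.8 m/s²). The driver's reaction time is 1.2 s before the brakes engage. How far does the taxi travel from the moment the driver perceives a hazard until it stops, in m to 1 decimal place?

119.4 ft/s × 0.3048 = 36.3931 m/s.
a = 0.6 × 9.8 = 5.880 m/s².
Reaction distance = v·t_r = 36.3931 × 1.2 = 43.672 m.
Braking distance = v²/(2a) = 36.3931² / (2 × 5.880) = 1324.458 / 11.760 = 112.624 m.
Total = 43.672 + 112.624 = 156.296 m.

Total stopping distance ≈ 156.3 m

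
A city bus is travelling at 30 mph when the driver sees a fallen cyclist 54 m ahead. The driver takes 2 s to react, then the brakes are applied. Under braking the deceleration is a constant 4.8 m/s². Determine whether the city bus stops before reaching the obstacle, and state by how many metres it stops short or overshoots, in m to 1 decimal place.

30 mph × 0.44704 = 13.4112 m/s.
Reaction distance = 13.4112 × 2 = 26.822 m.
Braking distance = v²/(2a) = 179.860 / 9.600 = 18.735 m.
Total stopping distance = 26.822 + 18.735 = 45.557 m, vs 54 m available — it stops with 54 − 45.557 = 8.443 m to spare.

Yes — it stops 8.4 m short of the obstacle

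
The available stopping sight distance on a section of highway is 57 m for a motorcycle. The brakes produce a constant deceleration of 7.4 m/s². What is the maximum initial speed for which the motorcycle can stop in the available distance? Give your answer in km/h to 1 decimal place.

Maximum speed ≈ 104.6 km/h

v²/(2a) = d ⇒ v = √(2 × 7.400 × 57) = √843.60 = 29.0448 m/s.
29.0448 m/s × 3.6 = 104.561 km/h.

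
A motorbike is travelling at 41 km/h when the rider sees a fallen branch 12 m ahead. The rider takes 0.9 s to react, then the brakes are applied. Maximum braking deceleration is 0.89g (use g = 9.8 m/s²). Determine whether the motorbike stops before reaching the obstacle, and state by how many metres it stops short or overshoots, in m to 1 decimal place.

41 km/h ÷ 3.6 = 11.3889 m/s.
a = 0.89 × 9.8 = 8.722 m/s².
Reaction distance = 11.3889 × 0.9 = 10.250 m.
Braking distance = v²/(2a) = 129.707 / 17.444 = 7.436 m.
Total stopping distance = 10.250 + 7.436 = 17.686 m, vs 12 m available — it cannot stop in time and overshoots by 17.686 − 12 = 5.686 m.

No — it overshoots by 5.7 m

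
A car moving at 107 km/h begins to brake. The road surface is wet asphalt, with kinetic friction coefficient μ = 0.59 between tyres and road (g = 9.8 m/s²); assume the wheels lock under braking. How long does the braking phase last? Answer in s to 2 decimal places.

Braking time ≈ 5.14 s

107 km/h ÷ 3.6 = 29.7222 m/s.
a = μg = 0.59 × 9.8 = 5.782 m/s².
Braking time = v/a = 29.7222 / 5.782 = 5.140 s.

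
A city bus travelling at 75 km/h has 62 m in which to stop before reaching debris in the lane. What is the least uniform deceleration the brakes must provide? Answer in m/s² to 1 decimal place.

Required deceleration ≈ 3.5 m/s²

75 km/h ÷ 3.6 = 20.8333 m/s.
v² = 2a·d ⇒ a = v²/(2d) = 20.8333² / (2 × 62.000) = 434.026 / 124.000 = 3.5002 m/s².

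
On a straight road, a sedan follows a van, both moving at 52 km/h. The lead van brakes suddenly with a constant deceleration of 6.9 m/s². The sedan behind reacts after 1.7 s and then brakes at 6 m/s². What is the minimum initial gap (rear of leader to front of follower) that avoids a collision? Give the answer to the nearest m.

Minimum gap ≈ 27 m

52 km/h ÷ 3.6 = 14.4444 m/s.
Leader travels v²/(2a_L) = 208.641 / 13.800 = 15.119 m before stopping.
Follower covers v·t_r = 14.4444 × 1.7 = 24.555 m while reacting, then v²/(2a_F) = 208.641 / 12.000 = 17.387 m while braking, for a total of 24.555 + 17.387 = 41.942 m.
Since a_F ≤ a_L and the follower starts braking later, the follower is never slower than the leader, so the closest approach is when both have stopped.
Minimum gap = 41.942 − 15.119 = 26.823 m.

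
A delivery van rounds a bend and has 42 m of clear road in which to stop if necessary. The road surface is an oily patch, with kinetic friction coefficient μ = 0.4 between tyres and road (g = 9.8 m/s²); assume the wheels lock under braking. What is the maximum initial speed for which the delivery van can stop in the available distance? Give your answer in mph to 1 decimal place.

Maximum speed ≈ 40.6 mph

a = μg = 0.4 × 9.8 = 3.920 m/s².
v²/(2a) = d ⇒ v = √(2 × 3.920 × 42) = √329.28 = 18.1461 m/s.
18.1461 m/s ÷ 0.44704 = 40.592 mph.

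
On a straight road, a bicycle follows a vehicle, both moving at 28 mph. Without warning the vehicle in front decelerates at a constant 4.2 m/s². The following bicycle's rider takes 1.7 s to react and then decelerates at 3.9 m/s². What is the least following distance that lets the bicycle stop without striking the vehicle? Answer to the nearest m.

Minimum gap ≈ 23 m

28 mph × 0.44704 = 12.5171 m/s.
Leader travels v²/(2a_L) = 156.678 / 8.400 = 18.652 m before stopping.
Follower covers v·t_r = 12.5171 × 1.7 = 21.279 m while reacting, then v²/(2a_F) = 156.678 / 7.800 = 20.087 m while braking, for a total of 21.279 + 20.087 = 41.366 m.
Since a_F ≤ a_L and the follower starts braking later, the follower is never slower than the leader, so the closest approach is when both have stopped.
Minimum gap = 41.366 − 18.652 = 22.714 m.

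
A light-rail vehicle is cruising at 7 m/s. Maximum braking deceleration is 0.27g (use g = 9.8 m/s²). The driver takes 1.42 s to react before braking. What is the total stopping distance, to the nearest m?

Total stopping distance ≈ 19 m

a = 0.27 × 9.8 = 2.646 m/s².
Reaction distance = v·t_r = 7.0000 × 1.42 = 9.940 m.
Braking distance = v²/(2a) = 7.0000² / (2 × 2.646) = 49.000 / 5.292 = 9.259 m.
Total = 9.940 + 9.259 = 19.199 m.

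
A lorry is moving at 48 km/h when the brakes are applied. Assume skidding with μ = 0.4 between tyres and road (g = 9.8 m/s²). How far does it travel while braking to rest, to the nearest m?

Braking distance ≈ 23 m

48 km/h ÷ 3.6 = 13.3333 m/s.
a = μg = 0.4 × 9.8 = 3.920 m/s².
Braking distance = v²/(2a) = 13.3333² / (2 × 3.920) = 177.777 / 7.840 = 22.676 m.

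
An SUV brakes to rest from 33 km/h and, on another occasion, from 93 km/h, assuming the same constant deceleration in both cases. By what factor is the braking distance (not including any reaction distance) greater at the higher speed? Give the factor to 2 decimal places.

Braking distance d = v²/(2a), so with a fixed, d ∝ v².
Factor = (93/33)² = 2.8182² = 7.9423.

Factor ≈ 7.94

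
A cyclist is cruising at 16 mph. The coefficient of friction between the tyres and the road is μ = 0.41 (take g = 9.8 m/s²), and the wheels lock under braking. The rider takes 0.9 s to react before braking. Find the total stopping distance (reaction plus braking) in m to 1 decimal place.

16 mph × 0.44704 = 7.1526 m/s.
a = μg = 0.41 × 9.8 = 4.018 m/s².
Reaction distance = v·t_r = 7.1526 × 0.9 = 6.437 m.
Braking distance = v²/(2a) = 7.1526² / (2 × 4.018) = 51.160 / 8.036 = 6.366 m.
Total = 6.437 + 6.366 = 12.803 m.

Total stopping distance ≈ 12.8 m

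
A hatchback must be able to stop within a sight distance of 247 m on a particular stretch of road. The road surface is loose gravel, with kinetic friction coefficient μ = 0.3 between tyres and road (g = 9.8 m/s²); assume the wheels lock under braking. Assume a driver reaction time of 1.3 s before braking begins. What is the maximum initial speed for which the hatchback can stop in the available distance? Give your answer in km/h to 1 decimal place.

a = μg = 0.3 × 9.8 = 2.940 m/s².
Stopping distance: v·t_r + v²/(2a) = 247 with t_r = 1.3 s and a = 2.940 m/s².
So v² + 7.644 v − 1452.36 = 0.
Positive root: v = −a·t_r + √((a·t_r)² + 2a·d) = −3.822 + √(14.608 + 1452.36) = 34.4790 m/s.
34.4790 m/s × 3.6 = 124.124 km/h.

Maximum speed ≈ 124.1 km/h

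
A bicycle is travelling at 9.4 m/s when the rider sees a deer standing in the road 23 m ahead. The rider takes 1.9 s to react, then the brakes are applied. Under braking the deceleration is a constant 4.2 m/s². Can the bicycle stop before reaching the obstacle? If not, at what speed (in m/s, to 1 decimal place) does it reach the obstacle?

No — it strikes the obstacle at 6.7 m/s

Reaction distance = 9.4000 × 1.9 = 17.860 m.
Braking distance needed to stop: v²/(2a) = 88.360 / 8.400 = 10.519 m, so total needed = 17.860 + 10.519 = 28.379 m > 23 m — it cannot stop.
Distance remaining when braking begins: 23 − 17.860 = 5.140 m.
v² = v₀² − 2a·d = 88.360 − 2 × 4.200 × 5.140 = 45.184 m²/s².
v = √45.184 = 6.722 m/s.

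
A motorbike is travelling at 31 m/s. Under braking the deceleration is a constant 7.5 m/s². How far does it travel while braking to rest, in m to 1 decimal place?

Braking distance = v²/(2a) = 31.0000² / (2 × 7.500) = 961.000 / 15.000 = 64.067 m.

Braking distance ≈ 64.1 m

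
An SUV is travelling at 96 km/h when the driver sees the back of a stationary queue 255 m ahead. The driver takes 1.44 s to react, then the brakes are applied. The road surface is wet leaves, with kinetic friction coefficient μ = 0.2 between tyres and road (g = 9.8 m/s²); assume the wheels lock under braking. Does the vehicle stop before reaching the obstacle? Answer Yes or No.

Yes

96 km/h ÷ 3.6 = 26.6667 m/s.
a = μg = 0.2 × 9.8 = 1.960 m/s².
Reaction distance = 26.6667 × 1.44 = 38.400 m.
Braking distance = v²/(2a) = 711.113 / 3.920 = 181.406 m.
Total stopping distance = 38.400 + 181.406 = 219.806 m, vs 255 m available — it stops with 255 − 219.806 = 35.194 m to spare.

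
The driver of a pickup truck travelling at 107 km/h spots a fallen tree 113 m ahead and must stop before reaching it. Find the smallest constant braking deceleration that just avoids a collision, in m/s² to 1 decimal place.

107 km/h ÷ 3.6 = 29.7222 m/s.
v² = 2a·d ⇒ a = v²/(2d) = 29.7222² / (2 × 113.000) = 883.409 / 226.000 = 3.9089 m/s².

Required deceleration ≈ 3.9 m/s²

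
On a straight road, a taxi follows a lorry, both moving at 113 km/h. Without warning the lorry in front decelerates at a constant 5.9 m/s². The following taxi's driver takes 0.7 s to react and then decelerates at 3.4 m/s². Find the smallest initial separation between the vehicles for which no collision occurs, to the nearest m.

113 km/h ÷ 3.6 = 31.3889 m/s.
Leader travels v²/(2a_L) = 985.263 / 11.800 = 83.497 m before stopping.
Follower covers v·t_r = 31.3889 × 0.7 = 21.972 m while reacting, then v²/(2a_F) = 985.263 / 6.800 = 144.892 m while braking, for a total of 21.972 + 144.892 = 166.864 m.
Since a_F ≤ a_L and the follower starts braking later, the follower is never slower than the leader, so the closest approach is when both have stopped.
Minimum gap = 166.864 − 83.497 = 83.367 m.

Minimum gap ≈ 83 m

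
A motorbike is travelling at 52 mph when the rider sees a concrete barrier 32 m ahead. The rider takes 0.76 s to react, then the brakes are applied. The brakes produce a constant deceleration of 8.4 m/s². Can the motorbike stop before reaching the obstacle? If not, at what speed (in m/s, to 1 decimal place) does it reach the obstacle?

No — it strikes the obstacle at 17.3 m/s

52 mph × 0.44704 = 23.2461 m/s.
Reaction distance = 23.2461 × 0.76 = 17.667 m.
Braking distance needed to stop: v²/(2a) = 540.381 / 16.800 = 32.166 m, so total needed = 17.667 + 32.166 = 49.833 m > 32 m — it cannot stop.
Distance remaining when braking begins: 32 − 17.667 = 14.333 m.
v² = v₀² − 2a·d = 540.381 − 2 × 8.400 × 14.333 = 299.587 m²/s².
v = √299.587 = 17.309 m/s.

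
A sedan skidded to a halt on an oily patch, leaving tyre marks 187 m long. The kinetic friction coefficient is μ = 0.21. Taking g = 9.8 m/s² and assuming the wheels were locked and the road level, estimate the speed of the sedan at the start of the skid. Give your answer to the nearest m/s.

Deceleration a = μg = 0.21 × 9.8 = 2.058 m/s².
v = √(2a·d) = √(2 × 2.058 × 187) = √769.692 = 27.7433 m/s.

Initial speed ≈ 28 m/s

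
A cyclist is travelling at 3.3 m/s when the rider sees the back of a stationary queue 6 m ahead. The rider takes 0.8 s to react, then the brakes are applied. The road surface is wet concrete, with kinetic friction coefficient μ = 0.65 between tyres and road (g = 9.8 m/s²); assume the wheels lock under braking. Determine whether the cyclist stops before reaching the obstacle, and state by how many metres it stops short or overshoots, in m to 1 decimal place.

a = μg = 0.65 × 9.8 = 6.370 m/s².
Reaction distance = 3.3000 × 0.8 = 2.640 m.
Braking distance = v²/(2a) = 10.890 / 12.740 = 0.855 m.
Total stopping distance = 2.640 + 0.855 = 3.495 m, vs 6 m available — it stops with 6 − 3.495 = 2.505 m to spare.

Yes — it stops 2.5 m short of the obstacle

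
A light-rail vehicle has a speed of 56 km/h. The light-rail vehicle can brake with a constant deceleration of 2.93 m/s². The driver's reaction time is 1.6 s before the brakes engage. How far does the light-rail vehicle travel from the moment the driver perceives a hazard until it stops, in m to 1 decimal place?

56 km/h ÷ 3.6 = 15.5556 m/s.
Reaction distance = v·t_r = 15.5556 × 1.6 = 24.889 m.
Braking distance = v²/(2a) = 15.5556² / (2 × 2.930) = 241.977 / 5.860 = 41.293 m.
Total = 24.889 + 41.293 = 66.182 m.

Total stopping distance ≈ 66.2 m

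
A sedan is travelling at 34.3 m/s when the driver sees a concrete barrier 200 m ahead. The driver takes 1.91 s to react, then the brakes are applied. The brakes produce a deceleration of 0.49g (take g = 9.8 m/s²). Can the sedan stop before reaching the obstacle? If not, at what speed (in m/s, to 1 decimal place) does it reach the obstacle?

Yes — it stops about 12.0 m short of the obstacle, so it never reaches it

a = 0.49 × 9.8 = 4.802 m/s².
Reaction distance = 34.3000 × 1.91 = 65.513 m.
Braking distance = v²/(2a) = 1176.490 / 9.604 = 122.500 m.
Total stopping distance = 65.513 + 122.500 = 188.013 m, vs 200 m available — it stops with 200 − 188.013 = 11.987 m to spare.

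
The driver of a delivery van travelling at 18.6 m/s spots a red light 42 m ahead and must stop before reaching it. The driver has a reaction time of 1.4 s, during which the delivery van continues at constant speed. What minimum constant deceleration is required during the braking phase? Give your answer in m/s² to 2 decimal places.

Required deceleration ≈ 10.84 m/s²

Distance covered during reaction = 18.6000 × 1.4 = 26.040 m.
Distance available for braking: 42 − 26.040 = 15.960 m.
v² = 2a·d ⇒ a = v²/(2d) = 18.6000² / (2 × 15.960) = 345.960 / 31.920 = 10.8383 m/s².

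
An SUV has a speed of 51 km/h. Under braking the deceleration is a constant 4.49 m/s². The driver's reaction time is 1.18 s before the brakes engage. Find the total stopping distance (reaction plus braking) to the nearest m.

51 km/h ÷ 3.6 = 14.1667 m/s.
Reaction distance = v·t_r = 14.1667 × 1.18 = 16.717 m.
Braking distance = v²/(2a) = 14.1667² / (2 × 4.490) = 200.695 / 8.980 = 22.349 m.
Total = 16.717 + 22.349 = 39.066 m.

Total stopping distance ≈ 39 m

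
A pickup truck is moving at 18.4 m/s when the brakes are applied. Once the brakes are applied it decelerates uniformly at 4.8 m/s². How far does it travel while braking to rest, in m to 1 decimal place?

Braking distance ≈ 35.3 m

Braking distance = v²/(2a) = 18.4000² / (2 × 4.800) = 338.560 / 9.600 = 35.267 m.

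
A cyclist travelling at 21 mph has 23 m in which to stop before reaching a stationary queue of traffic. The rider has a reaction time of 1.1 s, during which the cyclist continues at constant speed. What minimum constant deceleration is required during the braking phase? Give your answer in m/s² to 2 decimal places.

Required deceleration ≈ 3.48 m/s²

21 mph × 0.44704 = 9.3878 m/s.
Distance covered during reaction = 9.3878 × 1.1 = 10.327 m.
Distance available for braking: 23 − 10.327 = 12.673 m.
v² = 2a·d ⇒ a = v²/(2d) = 9.3878² / (2 × 12.673) = 88.131 / 25.346 = 3.4771 m/s².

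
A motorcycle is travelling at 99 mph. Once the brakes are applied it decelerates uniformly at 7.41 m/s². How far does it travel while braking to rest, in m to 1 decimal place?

99 mph × 0.44704 = 44.2570 m/s.
Braking distance = v²/(2a) = 44.2570² / (2 × 7.410) = 1958.682 / 14.820 = 132.165 m.

Braking distance ≈ 132.2 m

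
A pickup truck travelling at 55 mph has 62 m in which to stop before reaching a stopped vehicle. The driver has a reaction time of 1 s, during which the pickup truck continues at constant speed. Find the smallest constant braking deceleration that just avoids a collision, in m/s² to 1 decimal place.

55 mph × 0.44704 = 24.5872 m/s.
Distance covered during reaction = 24.5872 × 1 = 24.587 m.
Distance available for braking: 62 − 24.587 = 37.413 m.
v² = 2a·d ⇒ a = v²/(2d) = 24.5872² / (2 × 37.413) = 604.530 / 74.826 = 8.0791 m/s².

Required deceleration ≈ 8.1 m/s²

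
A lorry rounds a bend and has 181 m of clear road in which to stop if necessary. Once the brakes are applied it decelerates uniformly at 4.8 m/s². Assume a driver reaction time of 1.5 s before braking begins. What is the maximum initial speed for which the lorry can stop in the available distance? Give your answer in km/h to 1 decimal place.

Maximum speed ≈ 126.4 km/h

Stopping distance: v·t_r + v²/(2a) = 181 with t_r = 1.5 s and a = 4.800 m/s².
So v² + 14.400 v − 1737.60 = 0.
Positive root: v = −a·t_r + √((a·t_r)² + 2a·d) = −7.200 + √(51.840 + 1737.60) = 35.1018 m/s.
35.1018 m/s × 3.6 = 126.366 km/h.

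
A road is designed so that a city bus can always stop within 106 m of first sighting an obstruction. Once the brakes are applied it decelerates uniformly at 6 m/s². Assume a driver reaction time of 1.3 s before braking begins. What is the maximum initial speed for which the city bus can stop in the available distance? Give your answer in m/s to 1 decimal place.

Stopping distance: v·t_r + v²/(2a) = 106 with t_r = 1.3 s and a = 6.000 m/s².
So v² + 15.600 v − 1272.00 = 0.
Positive root: v = −a·t_r + √((a·t_r)² + 2a·d) = −7.800 + √(60.840 + 1272.00) = 28.7081 m/s.

Maximum speed ≈ 28.7 m/s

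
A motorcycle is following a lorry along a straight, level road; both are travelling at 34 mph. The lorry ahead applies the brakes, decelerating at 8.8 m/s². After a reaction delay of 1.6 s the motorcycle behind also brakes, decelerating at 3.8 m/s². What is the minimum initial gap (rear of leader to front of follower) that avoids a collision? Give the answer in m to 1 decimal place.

34 mph × 0.44704 = 15.1994 m/s.
Leader travels v²/(2a_L) = 231.022 / 17.600 = 13.126 m before stopping.
Follower covers v·t_r = 15.1994 × 1.6 = 24.319 m while reacting, then v²/(2a_F) = 231.022 / 7.600 = 30.398 m while braking, for a total of 24.319 + 30.398 = 54.717 m.
Since a_F ≤ a_L and the follower starts braking later, the follower is never slower than the leader, so the closest approach is when both have stopped.
Minimum gap = 54.717 − 13.126 = 41.591 m.

Minimum gap ≈ 41.6 m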